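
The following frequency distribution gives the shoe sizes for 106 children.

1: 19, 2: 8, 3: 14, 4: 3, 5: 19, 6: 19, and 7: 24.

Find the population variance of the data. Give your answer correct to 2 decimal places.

4.82

Values: 1, 2, 3, 4, 5, 6, 7
n = 106, Σfx = 466, mean = 4.3962
Σfx² = 2560
Σf(x − x̄)² = Σfx² − (Σfx)²/n = 2560 − 466²/106 = 511.3585
Population variance = 511.3585 / 106 = 4.8241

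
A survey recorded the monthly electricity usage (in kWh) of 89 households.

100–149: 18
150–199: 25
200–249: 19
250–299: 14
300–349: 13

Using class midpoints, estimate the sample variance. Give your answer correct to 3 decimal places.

Midpoints: 124.5, 174.5, 224.5, 274.5, 324.5
n = 89, Σfm = 18930.5, mean = 212.7022
Σfm² = 4421672.25
Σf(m − x̄)² = Σfm² − (Σfm)²/n = 4421672.25 − 18930.5²/89 = 395112.3596
Sample variance = 395112.3596 / 88 = 4489.9132

4489.913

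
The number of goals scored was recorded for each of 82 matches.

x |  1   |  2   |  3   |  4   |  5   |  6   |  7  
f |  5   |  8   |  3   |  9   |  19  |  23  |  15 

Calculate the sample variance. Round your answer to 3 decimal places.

3.155

Values: 1, 2, 3, 4, 5, 6, 7
n = 82, Σfx = 404, mean = 4.9268
Σfx² = 2246
Σf(x − x̄)² = Σfx² − (Σfx)²/n = 2246 − 404²/82 = 255.5610
Sample variance = 255.5610 / 81 = 3.1551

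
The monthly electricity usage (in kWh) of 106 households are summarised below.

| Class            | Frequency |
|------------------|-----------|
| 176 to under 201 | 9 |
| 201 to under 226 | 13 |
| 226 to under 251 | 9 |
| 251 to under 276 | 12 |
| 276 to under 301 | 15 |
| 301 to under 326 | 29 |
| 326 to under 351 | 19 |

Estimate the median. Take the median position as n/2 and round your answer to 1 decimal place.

292.7

Cumulative frequencies: 9, 22, 31, 43, 58, 87, 106
n = 106; position = n/2 = 53.
This falls in the class 276 to under 301: L = 276, F = 43, f = 15, h = 25.
Median ≈ 276 + ((53 − 43) / 15) × 25 = 292.6667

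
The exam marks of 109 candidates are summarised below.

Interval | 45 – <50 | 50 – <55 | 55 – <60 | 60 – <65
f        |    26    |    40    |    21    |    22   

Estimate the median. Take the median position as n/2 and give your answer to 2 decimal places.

53.56

Cumulative frequencies: 26, 66, 87, 109
n = 109; position = n/2 = 54.5.
This falls in the class 50 – <55: L = 50, F = 26, f = 40, h = 5.
Median ≈ 50 + ((54.5 − 26) / 40) × 5 = 53.5625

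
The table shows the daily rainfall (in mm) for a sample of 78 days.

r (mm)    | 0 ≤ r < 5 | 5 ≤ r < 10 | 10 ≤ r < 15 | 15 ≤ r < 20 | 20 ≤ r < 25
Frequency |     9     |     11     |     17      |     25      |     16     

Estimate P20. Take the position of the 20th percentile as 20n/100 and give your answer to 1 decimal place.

Cumulative frequencies: 9, 20, 37, 62, 78
n = 78; position = 20n/100 = 15.6.
This falls in the class 5 ≤ r < 10: L = 5, F = 9, f = 11, h = 5.
20th percentile ≈ 5 + ((15.6 − 9) / 11) × 5 = 8.0000

8.0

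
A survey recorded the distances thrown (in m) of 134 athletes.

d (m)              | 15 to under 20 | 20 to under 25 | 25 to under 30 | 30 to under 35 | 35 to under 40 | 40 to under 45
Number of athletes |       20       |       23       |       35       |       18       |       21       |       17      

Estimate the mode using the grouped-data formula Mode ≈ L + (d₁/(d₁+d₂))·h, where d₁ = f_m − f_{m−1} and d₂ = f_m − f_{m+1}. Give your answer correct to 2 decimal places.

27.07

Modal class: 25 to under 30 (highest frequency 35).
d₁ = 35 − 23 = 12, d₂ = 35 − 18 = 17
Mode ≈ 25 + (12/(12+17)) × 5 = 25 + 2.0690 = 27.0690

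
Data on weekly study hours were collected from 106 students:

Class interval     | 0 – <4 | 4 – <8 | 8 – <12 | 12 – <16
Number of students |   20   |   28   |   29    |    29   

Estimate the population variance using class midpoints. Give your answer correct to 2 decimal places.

18.51

Midpoints: 2, 6, 10, 14
n = 106, Σfm = 904, mean = 8.5283
Σfm² = 9672
Σf(m − x̄)² = Σfm² − (Σfm)²/n = 9672 − 904²/106 = 1962.4151
Population variance = 1962.4151 / 106 = 18.5133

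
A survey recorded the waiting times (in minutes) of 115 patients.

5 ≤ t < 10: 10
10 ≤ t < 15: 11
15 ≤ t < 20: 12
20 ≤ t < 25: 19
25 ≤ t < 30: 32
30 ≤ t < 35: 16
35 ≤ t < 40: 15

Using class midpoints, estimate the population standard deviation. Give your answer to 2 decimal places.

Midpoints: 7.5, 12.5, 17.5, 22.5, 27.5, 32.5, 37.5
n = 115, Σfm = 2812.5, mean = 24.4565
Σfm² = 77768.75
Σf(m − x̄)² = Σfm² − (Σfm)²/n = 77768.75 − 2812.5²/115 = 8984.7826
Population variance = 8984.7826 / 115 = 78.1285
Standard deviation = √78.1285 = 8.8390

8.84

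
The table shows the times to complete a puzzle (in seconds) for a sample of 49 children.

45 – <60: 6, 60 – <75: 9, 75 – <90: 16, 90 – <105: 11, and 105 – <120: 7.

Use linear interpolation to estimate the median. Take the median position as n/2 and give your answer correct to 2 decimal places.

83.91

Cumulative frequencies: 6, 15, 31, 42, 49
n = 49; position = n/2 = 24.5.
This falls in the class 75 – <90: L = 75, F = 15, f = 16, h = 15.
Median ≈ 75 + ((24.5 − 15) / 16) × 15 = 83.9062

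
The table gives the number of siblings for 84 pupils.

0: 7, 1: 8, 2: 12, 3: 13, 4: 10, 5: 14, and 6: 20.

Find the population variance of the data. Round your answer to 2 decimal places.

Values: 0, 1, 2, 3, 4, 5, 6
n = 84, Σfx = 301, mean = 3.5833
Σfx² = 1403
Σf(x − x̄)² = Σfx² − (Σfx)²/n = 1403 − 301²/84 = 324.4167
Population variance = 324.4167 / 84 = 3.8621

3.86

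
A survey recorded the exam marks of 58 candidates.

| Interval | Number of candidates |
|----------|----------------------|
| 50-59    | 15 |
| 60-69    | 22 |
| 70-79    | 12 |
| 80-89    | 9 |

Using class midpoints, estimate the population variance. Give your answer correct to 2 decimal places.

Midpoints: 54.5, 64.5, 74.5, 84.5
n = 58, Σfm = 3891, mean = 67.0862
Σfm² = 266944.5
Σf(m − x̄)² = Σfm² − (Σfm)²/n = 266944.5 − 3891²/58 = 5912.0690
Population variance = 5912.0690 / 58 = 101.9322

101.93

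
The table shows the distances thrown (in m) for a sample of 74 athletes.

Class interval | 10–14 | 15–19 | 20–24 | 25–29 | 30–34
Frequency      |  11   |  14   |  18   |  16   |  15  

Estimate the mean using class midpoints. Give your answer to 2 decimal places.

Midpoints: 12, 17, 22, 27, 32
Σfm = 11×12 + 14×17 + 18×22 + 16×27 + 15×32 = 1678
n = Σf = 74
Mean = 1678 / 74 = 22.6757

22.68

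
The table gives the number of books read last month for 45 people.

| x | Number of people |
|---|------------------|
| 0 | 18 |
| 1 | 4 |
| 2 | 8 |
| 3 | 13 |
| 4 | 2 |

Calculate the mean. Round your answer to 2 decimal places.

Values: 0, 1, 2, 3, 4
Σfx = 18×0 + 4×1 + 8×2 + 13×3 + 2×4 = 67
n = Σf = 45
Mean = 67 / 45 = 1.4889

1.49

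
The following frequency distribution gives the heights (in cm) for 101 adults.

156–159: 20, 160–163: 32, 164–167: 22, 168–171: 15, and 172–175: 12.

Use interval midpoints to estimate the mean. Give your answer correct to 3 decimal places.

Midpoints: 157.5, 161.5, 165.5, 169.5, 173.5
Σfm = 20×157.5 + 32×161.5 + 22×165.5 + 15×169.5 + 12×173.5 = 16583.5
n = Σf = 101
Mean = 16583.5 / 101 = 164.1931

164.193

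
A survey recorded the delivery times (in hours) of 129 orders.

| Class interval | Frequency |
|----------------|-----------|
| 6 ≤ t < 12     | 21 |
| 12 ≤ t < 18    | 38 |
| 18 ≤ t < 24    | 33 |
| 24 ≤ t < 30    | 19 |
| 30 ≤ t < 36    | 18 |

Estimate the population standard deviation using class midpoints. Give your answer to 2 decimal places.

7.62

Midpoints: 9, 15, 21, 27, 33
n = 129, Σfm = 2559, mean = 19.8372
Σfm² = 58257
Σf(m − x̄)² = Σfm² − (Σfm)²/n = 58257 − 2559²/129 = 7493.5814
Population variance = 7493.5814 / 129 = 58.0898
Standard deviation = √58.0898 = 7.6217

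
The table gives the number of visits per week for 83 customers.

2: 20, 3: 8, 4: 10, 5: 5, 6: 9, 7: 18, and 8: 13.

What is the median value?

Cumulative frequencies: 20, 28, 38, 43, 52, 70, 83
n = 83, so the median is the value in position (n+1)/2 = 42.
Position 42 falls at value 5.

5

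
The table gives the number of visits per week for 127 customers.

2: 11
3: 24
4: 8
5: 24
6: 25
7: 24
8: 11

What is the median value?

Cumulative frequencies: 11, 35, 43, 67, 92, 116, 127
n = 127, so the median is the value in position (n+1)/2 = 64.
Position 64 falls at value 5.

5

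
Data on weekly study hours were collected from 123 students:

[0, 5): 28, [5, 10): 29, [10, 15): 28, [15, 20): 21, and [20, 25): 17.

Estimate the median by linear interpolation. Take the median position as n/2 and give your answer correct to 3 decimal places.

Cumulative frequencies: 28, 57, 85, 106, 123
n = 123; position = n/2 = 61.5.
This falls in the class [10, 15): L = 10, F = 57, f = 28, h = 5.
Median ≈ 10 + ((61.5 − 57) / 28) × 5 = 10.8036

10.804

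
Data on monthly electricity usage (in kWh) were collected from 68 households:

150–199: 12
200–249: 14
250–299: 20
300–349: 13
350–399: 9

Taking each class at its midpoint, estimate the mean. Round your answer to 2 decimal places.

269.35

Midpoints: 174.5, 224.5, 274.5, 324.5, 374.5
Σfm = 12×174.5 + 14×224.5 + 20×274.5 + 13×324.5 + 9×374.5 = 18316
n = Σf = 68
Mean = 18316 / 68 = 269.3529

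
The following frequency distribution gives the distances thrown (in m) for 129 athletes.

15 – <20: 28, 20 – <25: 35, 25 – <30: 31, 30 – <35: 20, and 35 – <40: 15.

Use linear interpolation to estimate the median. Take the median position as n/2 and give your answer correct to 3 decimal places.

25.242

Cumulative frequencies: 28, 63, 94, 114, 129
n = 129; position = n/2 = 64.5.
This falls in the class 25 – <30: L = 25, F = 63, f = 31, h = 5.
Median ≈ 25 + ((64.5 − 63) / 31) × 5 = 25.2419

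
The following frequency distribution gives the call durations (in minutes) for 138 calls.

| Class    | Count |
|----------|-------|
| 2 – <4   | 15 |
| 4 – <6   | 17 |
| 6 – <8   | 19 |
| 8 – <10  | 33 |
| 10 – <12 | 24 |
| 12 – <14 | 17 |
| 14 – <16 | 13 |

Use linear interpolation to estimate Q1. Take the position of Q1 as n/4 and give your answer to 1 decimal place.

6.3

Cumulative frequencies: 15, 32, 51, 84, 108, 125, 138
n = 138; position = n/4 = 34.5.
This falls in the class 6 – <8: L = 6, F = 32, f = 19, h = 2.
Lower quartile ≈ 6 + ((34.5 − 32) / 19) × 2 = 6.2632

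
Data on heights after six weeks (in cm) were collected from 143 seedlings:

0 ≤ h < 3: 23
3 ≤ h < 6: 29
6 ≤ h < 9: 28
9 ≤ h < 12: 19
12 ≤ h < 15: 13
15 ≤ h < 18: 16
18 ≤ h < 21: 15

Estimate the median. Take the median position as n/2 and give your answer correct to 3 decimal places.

8.089

Cumulative frequencies: 23, 52, 80, 99, 112, 128, 143
n = 143; position = n/2 = 71.5.
This falls in the class 6 ≤ h < 9: L = 6, F = 52, f = 28, h = 3.
Median ≈ 6 + ((71.5 − 52) / 28) × 3 = 8.0893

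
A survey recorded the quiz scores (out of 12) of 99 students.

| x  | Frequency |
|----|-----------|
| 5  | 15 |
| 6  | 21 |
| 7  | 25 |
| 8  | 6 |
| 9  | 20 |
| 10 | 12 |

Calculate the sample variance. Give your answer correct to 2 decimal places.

2.71

Values: 5, 6, 7, 8, 9, 10
n = 99, Σfx = 724, mean = 7.3131
Σfx² = 5560
Σf(x − x̄)² = Σfx² − (Σfx)²/n = 5560 − 724²/99 = 265.2929
Sample variance = 265.2929 / 98 = 2.7071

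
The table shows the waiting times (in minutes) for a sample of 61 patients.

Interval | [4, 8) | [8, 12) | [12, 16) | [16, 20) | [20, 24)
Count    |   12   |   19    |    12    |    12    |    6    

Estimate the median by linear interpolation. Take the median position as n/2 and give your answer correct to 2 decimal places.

11.89

Cumulative frequencies: 12, 31, 43, 55, 61
n = 61; position = n/2 = 30.5.
This falls in the class [8, 12): L = 8, F = 12, f = 19, h = 4.
Median ≈ 8 + ((30.5 − 12) / 19) × 4 = 11.8947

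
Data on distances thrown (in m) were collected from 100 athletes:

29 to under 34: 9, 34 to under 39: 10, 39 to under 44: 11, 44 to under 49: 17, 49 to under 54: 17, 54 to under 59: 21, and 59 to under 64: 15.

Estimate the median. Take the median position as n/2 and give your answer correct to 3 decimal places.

Cumulative frequencies: 9, 19, 30, 47, 64, 85, 100
n = 100; position = n/2 = 50.
This falls in the class 49 to under 54: L = 49, F = 47, f = 17, h = 5.
Median ≈ 49 + ((50 − 47) / 17) × 5 = 49.8824

49.882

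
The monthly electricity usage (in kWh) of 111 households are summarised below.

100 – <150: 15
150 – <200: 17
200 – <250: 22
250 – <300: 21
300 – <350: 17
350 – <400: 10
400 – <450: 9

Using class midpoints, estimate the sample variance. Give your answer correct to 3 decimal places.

7969.697

Midpoints: 125, 175, 225, 275, 325, 375, 425
n = 111, Σfm = 28675, mean = 258.3333
Σfm² = 8284375
Σf(m − x̄)² = Σfm² − (Σfm)²/n = 8284375 − 28675²/111 = 876666.6667
Sample variance = 876666.6667 / 110 = 7969.6970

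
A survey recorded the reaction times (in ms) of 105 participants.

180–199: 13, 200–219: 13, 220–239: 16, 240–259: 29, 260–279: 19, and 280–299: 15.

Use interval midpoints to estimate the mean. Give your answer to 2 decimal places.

243.40

Midpoints: 189.5, 209.5, 229.5, 249.5, 269.5, 289.5
Σfm = 13×189.5 + 13×209.5 + 16×229.5 + 29×249.5 + 19×269.5 + 15×289.5 = 25557.5
n = Σf = 105
Mean = 25557.5 / 105 = 243.4048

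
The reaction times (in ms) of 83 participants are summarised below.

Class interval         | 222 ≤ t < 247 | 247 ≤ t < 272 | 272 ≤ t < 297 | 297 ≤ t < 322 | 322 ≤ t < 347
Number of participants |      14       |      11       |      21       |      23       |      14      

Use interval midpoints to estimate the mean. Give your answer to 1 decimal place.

288.1

Midpoints: 234.5, 259.5, 284.5, 309.5, 334.5
Σfm = 14×234.5 + 11×259.5 + 21×284.5 + 23×309.5 + 14×334.5 = 23913.5
n = Σf = 83
Mean = 23913.5 / 83 = 288.1145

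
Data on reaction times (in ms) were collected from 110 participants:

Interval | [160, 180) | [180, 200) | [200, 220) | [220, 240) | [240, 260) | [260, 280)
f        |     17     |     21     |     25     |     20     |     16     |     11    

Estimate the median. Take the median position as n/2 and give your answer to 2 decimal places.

Cumulative frequencies: 17, 38, 63, 83, 99, 110
n = 110; position = n/2 = 55.
This falls in the class [200, 220): L = 200, F = 38, f = 25, h = 20.
Median ≈ 200 + ((55 − 38) / 25) × 20 = 213.6000

213.60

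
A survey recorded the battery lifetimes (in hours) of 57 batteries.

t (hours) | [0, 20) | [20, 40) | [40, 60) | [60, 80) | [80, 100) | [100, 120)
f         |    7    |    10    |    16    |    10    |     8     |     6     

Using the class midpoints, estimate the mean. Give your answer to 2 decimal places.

Midpoints: 10, 30, 50, 70, 90, 110
Σfm = 7×10 + 10×30 + 16×50 + 10×70 + 8×90 + 6×110 = 3250
n = Σf = 57
Mean = 3250 / 57 = 57.0175

57.02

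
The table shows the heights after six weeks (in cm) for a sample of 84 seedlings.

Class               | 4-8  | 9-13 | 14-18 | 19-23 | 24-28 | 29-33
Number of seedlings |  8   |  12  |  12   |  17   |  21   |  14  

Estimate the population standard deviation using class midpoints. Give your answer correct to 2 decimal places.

Midpoints: 6, 11, 16, 21, 26, 31
n = 84, Σfm = 1709, mean = 20.3452
Σfm² = 39959
Σf(m − x̄)² = Σfm² − (Σfm)²/n = 39959 − 1709²/84 = 5188.9881
Population variance = 5188.9881 / 84 = 61.7737
Standard deviation = √61.7737 = 7.8596

7.86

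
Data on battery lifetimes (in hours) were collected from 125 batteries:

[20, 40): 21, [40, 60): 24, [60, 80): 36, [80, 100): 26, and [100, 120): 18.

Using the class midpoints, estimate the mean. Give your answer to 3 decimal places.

Midpoints: 30, 50, 70, 90, 110
Σfm = 21×30 + 24×50 + 36×70 + 26×90 + 18×110 = 8670
n = Σf = 125
Mean = 8670 / 125 = 69.3600

69.360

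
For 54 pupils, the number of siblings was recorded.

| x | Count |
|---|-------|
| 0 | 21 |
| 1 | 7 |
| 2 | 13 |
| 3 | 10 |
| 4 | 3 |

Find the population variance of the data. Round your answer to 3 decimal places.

1.719

Values: 0, 1, 2, 3, 4
n = 54, Σfx = 75, mean = 1.3889
Σfx² = 197
Σf(x − x̄)² = Σfx² − (Σfx)²/n = 197 − 75²/54 = 92.8333
Population variance = 92.8333 / 54 = 1.7191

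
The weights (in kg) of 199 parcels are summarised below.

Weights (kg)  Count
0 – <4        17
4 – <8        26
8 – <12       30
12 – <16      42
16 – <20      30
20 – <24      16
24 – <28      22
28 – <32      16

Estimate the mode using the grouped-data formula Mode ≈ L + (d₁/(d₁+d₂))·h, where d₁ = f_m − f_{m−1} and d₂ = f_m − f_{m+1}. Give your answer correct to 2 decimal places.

Modal class: 12 – <16 (highest frequency 42).
d₁ = 42 − 30 = 12, d₂ = 42 − 30 = 12
Mode ≈ 12 + (12/(12+12)) × 4 = 12 + 2.0000 = 14.0000

14.00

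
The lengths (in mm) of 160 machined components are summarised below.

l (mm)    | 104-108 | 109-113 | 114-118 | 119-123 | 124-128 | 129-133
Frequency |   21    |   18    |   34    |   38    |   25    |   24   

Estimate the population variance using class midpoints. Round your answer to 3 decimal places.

Midpoints: 106, 111, 116, 121, 126, 131
n = 160, Σfm = 19060, mean = 119.1250
Σfm² = 2280360
Σf(m − x̄)² = Σfm² − (Σfm)²/n = 2280360 − 19060²/160 = 9837.5000
Population variance = 9837.5000 / 160 = 61.4844

61.484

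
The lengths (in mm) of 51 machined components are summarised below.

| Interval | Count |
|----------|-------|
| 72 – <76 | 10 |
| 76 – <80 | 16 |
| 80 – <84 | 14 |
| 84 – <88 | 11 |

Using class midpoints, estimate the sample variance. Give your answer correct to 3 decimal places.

Midpoints: 74, 78, 82, 86
n = 51, Σfm = 4082, mean = 80.0392
Σfm² = 327596
Σf(m − x̄)² = Σfm² − (Σfm)²/n = 327596 − 4082²/51 = 875.9216
Sample variance = 875.9216 / 50 = 17.5184

17.518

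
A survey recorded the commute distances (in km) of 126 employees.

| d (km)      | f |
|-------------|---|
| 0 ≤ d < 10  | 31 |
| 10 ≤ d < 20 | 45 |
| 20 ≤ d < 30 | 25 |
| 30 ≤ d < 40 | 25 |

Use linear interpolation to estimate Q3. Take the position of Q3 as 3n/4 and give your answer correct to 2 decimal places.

Cumulative frequencies: 31, 76, 101, 126
n = 126; position = 3n/4 = 94.5.
This falls in the class 20 ≤ d < 30: L = 20, F = 76, f = 25, h = 10.
Upper quartile ≈ 20 + ((94.5 − 76) / 25) × 10 = 27.4000

27.40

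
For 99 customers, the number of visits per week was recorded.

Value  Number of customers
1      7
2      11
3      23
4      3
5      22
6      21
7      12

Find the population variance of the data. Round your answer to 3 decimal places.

Values: 1, 2, 3, 4, 5, 6, 7
n = 99, Σfx = 430, mean = 4.3434
Σfx² = 2200
Σf(x − x̄)² = Σfx² − (Σfx)²/n = 2200 − 430²/99 = 332.3232
Population variance = 332.3232 / 99 = 3.3568

3.357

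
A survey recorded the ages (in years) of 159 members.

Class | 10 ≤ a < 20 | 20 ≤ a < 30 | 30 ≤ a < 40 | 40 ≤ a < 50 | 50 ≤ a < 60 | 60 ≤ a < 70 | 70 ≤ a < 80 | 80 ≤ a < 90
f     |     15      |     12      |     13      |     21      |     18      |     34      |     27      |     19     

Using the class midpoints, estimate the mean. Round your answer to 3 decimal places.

55.126

Midpoints: 15, 25, 35, 45, 55, 65, 75, 85
Σfm = 15×15 + 12×25 + 13×35 + 21×45 + 18×55 + 34×65 + 27×75 + 19×85 = 8765
n = Σf = 159
Mean = 8765 / 159 = 55.1258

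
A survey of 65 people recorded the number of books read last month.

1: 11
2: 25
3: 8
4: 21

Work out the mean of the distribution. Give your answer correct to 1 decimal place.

Values: 1, 2, 3, 4
Σfx = 11×1 + 25×2 + 8×3 + 21×4 = 169
n = Σf = 65
Mean = 169 / 65 = 2.6000

2.6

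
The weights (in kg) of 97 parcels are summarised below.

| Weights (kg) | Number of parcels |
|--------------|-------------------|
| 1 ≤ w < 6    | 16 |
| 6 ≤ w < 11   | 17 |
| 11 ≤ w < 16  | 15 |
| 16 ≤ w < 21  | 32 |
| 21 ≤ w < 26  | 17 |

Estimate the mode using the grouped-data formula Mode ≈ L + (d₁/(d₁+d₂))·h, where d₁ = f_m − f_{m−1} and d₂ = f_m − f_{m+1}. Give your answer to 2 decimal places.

18.66

Modal class: 16 ≤ w < 21 (highest frequency 32).
d₁ = 32 − 15 = 17, d₂ = 32 − 17 = 15
Mode ≈ 16 + (17/(17+15)) × 5 = 16 + 2.6562 = 18.6562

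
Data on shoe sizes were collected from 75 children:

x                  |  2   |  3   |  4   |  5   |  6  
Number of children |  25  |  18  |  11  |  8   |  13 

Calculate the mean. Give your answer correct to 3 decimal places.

Values: 2, 3, 4, 5, 6
Σfx = 25×2 + 18×3 + 11×4 + 8×5 + 13×6 = 266
n = Σf = 75
Mean = 266 / 75 = 3.5467

3.547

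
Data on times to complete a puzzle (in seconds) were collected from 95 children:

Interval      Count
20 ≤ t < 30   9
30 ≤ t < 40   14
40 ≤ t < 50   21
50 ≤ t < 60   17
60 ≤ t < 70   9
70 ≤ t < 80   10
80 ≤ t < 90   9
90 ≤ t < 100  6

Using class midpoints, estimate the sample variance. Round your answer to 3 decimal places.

408.331

Midpoints: 25, 35, 45, 55, 65, 75, 85, 95
n = 95, Σfm = 5265, mean = 55.4211
Σfm² = 330175
Σf(m − x̄)² = Σfm² − (Σfm)²/n = 330175 − 5265²/95 = 38383.1579
Sample variance = 38383.1579 / 94 = 408.3315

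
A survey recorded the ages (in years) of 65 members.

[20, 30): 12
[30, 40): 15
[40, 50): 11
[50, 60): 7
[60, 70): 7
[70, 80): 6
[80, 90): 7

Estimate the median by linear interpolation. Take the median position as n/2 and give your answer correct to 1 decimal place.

45.0

Cumulative frequencies: 12, 27, 38, 45, 52, 58, 65
n = 65; position = n/2 = 32.5.
This falls in the class [40, 50): L = 40, F = 27, f = 11, h = 10.
Median ≈ 40 + ((32.5 − 27) / 11) × 10 = 45.0000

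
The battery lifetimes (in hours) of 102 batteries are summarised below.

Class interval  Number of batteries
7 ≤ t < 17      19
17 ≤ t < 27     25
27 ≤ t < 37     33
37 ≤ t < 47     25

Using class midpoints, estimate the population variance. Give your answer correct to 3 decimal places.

Midpoints: 12, 22, 32, 42
n = 102, Σfm = 2884, mean = 28.2745
Σfm² = 92728
Σf(m − x̄)² = Σfm² − (Σfm)²/n = 92728 − 2884²/102 = 11184.3137
Population variance = 11184.3137 / 102 = 109.6501

109.650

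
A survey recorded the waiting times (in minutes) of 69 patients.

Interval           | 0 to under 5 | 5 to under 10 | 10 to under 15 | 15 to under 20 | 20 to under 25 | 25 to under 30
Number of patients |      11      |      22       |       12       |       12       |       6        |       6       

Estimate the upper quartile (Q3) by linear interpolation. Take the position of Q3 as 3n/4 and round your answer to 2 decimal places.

17.81

Cumulative frequencies: 11, 33, 45, 57, 63, 69
n = 69; position = 3n/4 = 51.75.
This falls in the class 15 to under 20: L = 15, F = 45, f = 12, h = 5.
Upper quartile ≈ 15 + ((51.75 − 45) / 12) × 5 = 17.8125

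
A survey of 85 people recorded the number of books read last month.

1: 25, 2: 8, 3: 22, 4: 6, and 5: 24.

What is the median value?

Cumulative frequencies: 25, 33, 55, 61, 85
n = 85, so the median is the value in position (n+1)/2 = 43.
Position 43 falls at value 3.

3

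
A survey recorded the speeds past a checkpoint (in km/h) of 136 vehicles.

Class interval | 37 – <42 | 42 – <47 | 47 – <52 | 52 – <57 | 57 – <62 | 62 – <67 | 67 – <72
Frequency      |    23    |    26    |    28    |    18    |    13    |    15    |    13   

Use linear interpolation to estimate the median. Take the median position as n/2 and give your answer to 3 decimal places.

50.393

Cumulative frequencies: 23, 49, 77, 95, 108, 123, 136
n = 136; position = n/2 = 68.
This falls in the class 47 – <52: L = 47, F = 49, f = 28, h = 5.
Median ≈ 47 + ((68 − 49) / 28) × 5 = 50.3929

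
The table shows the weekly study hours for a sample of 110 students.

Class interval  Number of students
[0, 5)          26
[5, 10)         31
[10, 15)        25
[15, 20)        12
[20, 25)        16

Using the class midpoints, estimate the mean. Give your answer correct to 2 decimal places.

10.73

Midpoints: 2.5, 7.5, 12.5, 17.5, 22.5
Σfm = 26×2.5 + 31×7.5 + 25×12.5 + 12×17.5 + 16×22.5 = 1180
n = Σf = 110
Mean = 1180 / 110 = 10.7273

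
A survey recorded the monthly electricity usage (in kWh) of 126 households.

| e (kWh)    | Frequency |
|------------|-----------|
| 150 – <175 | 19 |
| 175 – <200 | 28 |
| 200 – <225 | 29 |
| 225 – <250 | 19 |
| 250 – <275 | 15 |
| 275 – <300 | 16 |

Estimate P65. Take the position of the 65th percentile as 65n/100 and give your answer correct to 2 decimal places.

Cumulative frequencies: 19, 47, 76, 95, 110, 126
n = 126; position = 65n/100 = 81.9.
This falls in the class 225 – <250: L = 225, F = 76, f = 19, h = 25.
65th percentile ≈ 225 + ((81.9 − 76) / 19) × 25 = 232.7632

232.76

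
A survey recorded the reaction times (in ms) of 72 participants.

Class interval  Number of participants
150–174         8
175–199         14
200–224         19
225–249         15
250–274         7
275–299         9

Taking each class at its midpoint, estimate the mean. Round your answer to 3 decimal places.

221.028

Midpoints: 162, 187, 212, 237, 262, 287
Σfm = 8×162 + 14×187 + 19×212 + 15×237 + 7×262 + 9×287 = 15914
n = Σf = 72
Mean = 15914 / 72 = 221.0278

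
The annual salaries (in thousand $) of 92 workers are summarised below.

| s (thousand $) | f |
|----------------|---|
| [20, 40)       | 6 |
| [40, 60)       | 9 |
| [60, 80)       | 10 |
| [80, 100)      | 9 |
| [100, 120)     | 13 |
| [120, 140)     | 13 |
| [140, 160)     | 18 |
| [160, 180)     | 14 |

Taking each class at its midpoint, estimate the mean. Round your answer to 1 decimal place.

112.4

Midpoints: 30, 50, 70, 90, 110, 130, 150, 170
Σfm = 6×30 + 9×50 + 10×70 + 9×90 + 13×110 + 13×130 + 18×150 + 14×170 = 10340
n = Σf = 92
Mean = 10340 / 92 = 112.3913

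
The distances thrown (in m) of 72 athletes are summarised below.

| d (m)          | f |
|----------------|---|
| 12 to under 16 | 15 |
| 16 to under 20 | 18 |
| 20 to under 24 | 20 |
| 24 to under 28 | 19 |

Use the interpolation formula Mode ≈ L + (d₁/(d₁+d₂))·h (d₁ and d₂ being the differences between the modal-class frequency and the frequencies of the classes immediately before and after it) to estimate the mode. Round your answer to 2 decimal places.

22.67

Modal class: 20 to under 24 (highest frequency 20).
d₁ = 20 − 18 = 2, d₂ = 20 − 19 = 1
Mode ≈ 20 + (2/(2+1)) × 4 = 20 + 2.6667 = 22.6667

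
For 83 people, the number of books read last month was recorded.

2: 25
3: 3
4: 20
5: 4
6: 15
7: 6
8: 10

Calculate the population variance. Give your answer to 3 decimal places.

Values: 2, 3, 4, 5, 6, 7, 8
n = 83, Σfx = 371, mean = 4.4699
Σfx² = 2021
Σf(x − x̄)² = Σfx² − (Σfx)²/n = 2021 − 371²/83 = 362.6747
Population variance = 362.6747 / 83 = 4.3696

4.370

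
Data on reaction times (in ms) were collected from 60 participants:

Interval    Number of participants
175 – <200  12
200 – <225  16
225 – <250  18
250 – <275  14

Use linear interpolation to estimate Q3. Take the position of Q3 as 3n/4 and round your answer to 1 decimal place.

248.6

Cumulative frequencies: 12, 28, 46, 60
n = 60; position = 3n/4 = 45.
This falls in the class 225 – <250: L = 225, F = 28, f = 18, h = 25.
Upper quartile ≈ 225 + ((45 − 28) / 18) × 25 = 248.6111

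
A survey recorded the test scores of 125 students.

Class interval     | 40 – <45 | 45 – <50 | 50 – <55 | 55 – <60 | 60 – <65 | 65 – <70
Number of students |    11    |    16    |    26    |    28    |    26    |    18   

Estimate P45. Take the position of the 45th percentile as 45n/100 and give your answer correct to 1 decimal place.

Cumulative frequencies: 11, 27, 53, 81, 107, 125
n = 125; position = 45n/100 = 56.25.
This falls in the class 55 – <60: L = 55, F = 53, f = 28, h = 5.
45th percentile ≈ 55 + ((56.25 − 53) / 28) × 5 = 55.5804

55.6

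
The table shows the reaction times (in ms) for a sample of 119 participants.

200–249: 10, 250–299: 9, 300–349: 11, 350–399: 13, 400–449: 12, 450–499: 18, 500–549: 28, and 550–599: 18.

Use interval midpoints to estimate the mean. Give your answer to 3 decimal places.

435.424

Midpoints: 224.5, 274.5, 324.5, 374.5, 424.5, 474.5, 524.5, 574.5
Σfm = 10×224.5 + 9×274.5 + 11×324.5 + 13×374.5 + 12×424.5 + 18×474.5 + 28×524.5 + 18×574.5 = 51815.5
n = Σf = 119
Mean = 51815.5 / 119 = 435.4244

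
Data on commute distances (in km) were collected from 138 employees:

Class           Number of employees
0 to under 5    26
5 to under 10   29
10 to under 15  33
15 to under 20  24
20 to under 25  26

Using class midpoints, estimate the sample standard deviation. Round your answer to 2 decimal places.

Midpoints: 2.5, 7.5, 12.5, 17.5, 22.5
n = 138, Σfm = 1700, mean = 12.3188
Σfm² = 27462.5
Σf(m − x̄)² = Σfm² − (Σfm)²/n = 27462.5 − 1700²/138 = 6520.4710
Sample variance = 6520.4710 / 137 = 47.5947
Standard deviation = √47.5947 = 6.8989

6.90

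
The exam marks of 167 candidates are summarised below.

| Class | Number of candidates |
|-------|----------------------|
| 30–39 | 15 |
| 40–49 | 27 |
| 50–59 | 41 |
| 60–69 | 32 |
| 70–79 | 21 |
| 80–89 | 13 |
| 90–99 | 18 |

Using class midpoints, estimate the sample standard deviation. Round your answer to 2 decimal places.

17.53

Midpoints: 34.5, 44.5, 54.5, 64.5, 74.5, 84.5, 94.5
n = 167, Σfm = 10381.5, mean = 62.1647
Σfm² = 696351.75
Σf(m − x̄)² = Σfm² − (Σfm)²/n = 696351.75 − 10381.5²/167 = 50989.2216
Sample variance = 50989.2216 / 166 = 307.1640
Standard deviation = √307.1640 = 17.5261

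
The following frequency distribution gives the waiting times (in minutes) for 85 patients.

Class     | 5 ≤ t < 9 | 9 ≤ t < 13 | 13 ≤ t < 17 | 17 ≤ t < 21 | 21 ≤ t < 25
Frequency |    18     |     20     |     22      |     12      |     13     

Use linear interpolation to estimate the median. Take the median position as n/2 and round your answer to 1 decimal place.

Cumulative frequencies: 18, 38, 60, 72, 85
n = 85; position = n/2 = 42.5.
This falls in the class 13 ≤ t < 17: L = 13, F = 38, f = 22, h = 4.
Median ≈ 13 + ((42.5 − 38) / 22) × 4 = 13.8182

13.8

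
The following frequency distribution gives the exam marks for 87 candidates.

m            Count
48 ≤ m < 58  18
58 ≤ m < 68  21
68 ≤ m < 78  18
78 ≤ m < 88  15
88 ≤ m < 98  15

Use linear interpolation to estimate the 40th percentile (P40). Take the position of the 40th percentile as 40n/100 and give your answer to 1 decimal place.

66.0

Cumulative frequencies: 18, 39, 57, 72, 87
n = 87; position = 40n/100 = 34.8.
This falls in the class 58 ≤ m < 68: L = 58, F = 18, f = 21, h = 10.
40th percentile ≈ 58 + ((34.8 − 18) / 21) × 10 = 66.0000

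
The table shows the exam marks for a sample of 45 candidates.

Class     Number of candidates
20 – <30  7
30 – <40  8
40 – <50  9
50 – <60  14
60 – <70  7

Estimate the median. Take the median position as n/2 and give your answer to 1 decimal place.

48.3

Cumulative frequencies: 7, 15, 24, 38, 45
n = 45; position = n/2 = 22.5.
This falls in the class 40 – <50: L = 40, F = 15, f = 9, h = 10.
Median ≈ 40 + ((22.5 − 15) / 9) × 10 = 48.3333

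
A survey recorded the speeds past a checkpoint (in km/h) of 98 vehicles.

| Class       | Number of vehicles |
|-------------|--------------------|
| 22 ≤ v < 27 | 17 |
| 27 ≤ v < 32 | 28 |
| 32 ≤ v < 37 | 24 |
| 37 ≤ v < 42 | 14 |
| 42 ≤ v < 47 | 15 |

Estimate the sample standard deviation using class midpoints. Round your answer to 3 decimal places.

6.555

Midpoints: 24.5, 29.5, 34.5, 39.5, 44.5
n = 98, Σfm = 3291, mean = 33.5816
Σfm² = 114684.5
Σf(m − x̄)² = Σfm² − (Σfm)²/n = 114684.5 − 3291²/98 = 4167.3469
Sample variance = 4167.3469 / 97 = 42.9623
Standard deviation = √42.9623 = 6.5546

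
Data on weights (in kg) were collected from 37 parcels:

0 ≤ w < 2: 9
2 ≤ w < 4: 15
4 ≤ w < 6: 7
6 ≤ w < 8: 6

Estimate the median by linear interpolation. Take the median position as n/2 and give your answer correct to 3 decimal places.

3.267

Cumulative frequencies: 9, 24, 31, 37
n = 37; position = n/2 = 18.5.
This falls in the class 2 ≤ w < 4: L = 2, F = 9, f = 15, h = 2.
Median ≈ 2 + ((18.5 − 9) / 15) × 2 = 3.2667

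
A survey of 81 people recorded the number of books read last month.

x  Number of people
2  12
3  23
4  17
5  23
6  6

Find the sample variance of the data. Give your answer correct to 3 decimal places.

Values: 2, 3, 4, 5, 6
n = 81, Σfx = 312, mean = 3.8519
Σfx² = 1318
Σf(x − x̄)² = Σfx² − (Σfx)²/n = 1318 − 312²/81 = 116.2222
Sample variance = 116.2222 / 80 = 1.4528

1.453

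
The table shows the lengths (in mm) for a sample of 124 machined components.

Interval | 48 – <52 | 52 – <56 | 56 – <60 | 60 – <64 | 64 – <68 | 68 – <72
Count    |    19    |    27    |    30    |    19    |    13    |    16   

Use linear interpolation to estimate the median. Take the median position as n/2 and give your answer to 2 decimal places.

Cumulative frequencies: 19, 46, 76, 95, 108, 124
n = 124; position = n/2 = 62.
This falls in the class 56 – <60: L = 56, F = 46, f = 30, h = 4.
Median ≈ 56 + ((62 − 46) / 30) × 4 = 58.1333

58.13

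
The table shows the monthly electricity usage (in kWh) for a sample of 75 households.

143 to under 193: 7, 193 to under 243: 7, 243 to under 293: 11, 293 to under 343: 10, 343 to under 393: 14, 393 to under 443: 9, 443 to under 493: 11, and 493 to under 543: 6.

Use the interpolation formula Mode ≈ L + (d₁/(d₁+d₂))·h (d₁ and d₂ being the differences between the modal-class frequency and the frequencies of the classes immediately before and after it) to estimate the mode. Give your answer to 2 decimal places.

365.22

Modal class: 343 to under 393 (highest frequency 14).
d₁ = 14 − 10 = 4, d₂ = 14 − 9 = 5
Mode ≈ 343 + (4/(4+5)) × 50 = 343 + 22.2222 = 365.2222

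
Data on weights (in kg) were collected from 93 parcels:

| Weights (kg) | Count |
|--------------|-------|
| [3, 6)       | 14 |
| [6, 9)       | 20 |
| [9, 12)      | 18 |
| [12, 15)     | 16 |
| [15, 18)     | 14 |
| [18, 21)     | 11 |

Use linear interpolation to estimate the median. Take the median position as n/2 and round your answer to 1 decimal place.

11.1

Cumulative frequencies: 14, 34, 52, 68, 82, 93
n = 93; position = n/2 = 46.5.
This falls in the class [9, 12): L = 9, F = 34, f = 18, h = 3.
Median ≈ 9 + ((46.5 − 34) / 18) × 3 = 11.0833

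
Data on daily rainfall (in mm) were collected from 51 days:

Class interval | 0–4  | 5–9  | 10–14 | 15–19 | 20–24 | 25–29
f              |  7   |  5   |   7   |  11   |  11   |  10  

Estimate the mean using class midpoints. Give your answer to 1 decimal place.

16.3

Midpoints: 2, 7, 12, 17, 22, 27
Σfm = 7×2 + 5×7 + 7×12 + 11×17 + 11×22 + 10×27 = 832
n = Σf = 51
Mean = 832 / 51 = 16.3137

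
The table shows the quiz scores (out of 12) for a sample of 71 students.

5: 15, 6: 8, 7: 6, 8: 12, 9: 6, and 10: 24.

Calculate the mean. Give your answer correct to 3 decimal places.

7.817

Values: 5, 6, 7, 8, 9, 10
Σfx = 15×5 + 8×6 + 6×7 + 12×8 + 6×9 + 24×10 = 555
n = Σf = 71
Mean = 555 / 71 = 7.8169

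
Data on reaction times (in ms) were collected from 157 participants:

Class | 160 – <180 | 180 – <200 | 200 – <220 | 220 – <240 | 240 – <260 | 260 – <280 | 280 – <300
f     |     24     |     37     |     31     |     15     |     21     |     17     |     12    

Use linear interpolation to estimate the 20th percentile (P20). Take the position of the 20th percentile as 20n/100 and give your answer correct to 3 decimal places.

Cumulative frequencies: 24, 61, 92, 107, 128, 145, 157
n = 157; position = 20n/100 = 31.4.
This falls in the class 180 – <200: L = 180, F = 24, f = 37, h = 20.
20th percentile ≈ 180 + ((31.4 − 24) / 37) × 20 = 184.0000

184.000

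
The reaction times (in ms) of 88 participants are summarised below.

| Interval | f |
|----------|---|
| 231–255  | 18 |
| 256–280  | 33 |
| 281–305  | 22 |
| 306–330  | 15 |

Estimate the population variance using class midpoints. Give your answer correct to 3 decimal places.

Midpoints: 243, 268, 293, 318
n = 88, Σfm = 24434, mean = 277.6591
Σfm² = 6838612
Σf(m − x̄)² = Σfm² − (Σfm)²/n = 6838612 − 24434²/88 = 54289.7727
Population variance = 54289.7727 / 88 = 616.9292

616.929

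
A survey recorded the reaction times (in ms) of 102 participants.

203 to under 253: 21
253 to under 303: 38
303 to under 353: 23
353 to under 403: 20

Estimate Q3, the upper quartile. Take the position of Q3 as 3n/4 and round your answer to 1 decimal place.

Cumulative frequencies: 21, 59, 82, 102
n = 102; position = 3n/4 = 76.5.
This falls in the class 303 to under 353: L = 303, F = 59, f = 23, h = 50.
Upper quartile ≈ 303 + ((76.5 − 59) / 23) × 50 = 341.0435

341.0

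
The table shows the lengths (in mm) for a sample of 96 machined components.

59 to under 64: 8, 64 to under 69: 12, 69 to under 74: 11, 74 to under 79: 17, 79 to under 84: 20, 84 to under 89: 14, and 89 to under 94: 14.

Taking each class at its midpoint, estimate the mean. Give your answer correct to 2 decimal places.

78.11

Midpoints: 61.5, 66.5, 71.5, 76.5, 81.5, 86.5, 91.5
Σfm = 8×61.5 + 12×66.5 + 11×71.5 + 17×76.5 + 20×81.5 + 14×86.5 + 14×91.5 = 7499
n = Σf = 96
Mean = 7499 / 96 = 78.1146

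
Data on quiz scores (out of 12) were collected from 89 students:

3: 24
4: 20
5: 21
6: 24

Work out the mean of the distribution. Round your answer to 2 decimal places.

Values: 3, 4, 5, 6
Σfx = 24×3 + 20×4 + 21×5 + 24×6 = 401
n = Σf = 89
Mean = 401 / 89 = 4.5056

4.51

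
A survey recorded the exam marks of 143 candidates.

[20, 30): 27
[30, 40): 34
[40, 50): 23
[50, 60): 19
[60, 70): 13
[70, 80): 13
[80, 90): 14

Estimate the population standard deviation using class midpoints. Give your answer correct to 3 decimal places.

Midpoints: 25, 35, 45, 55, 65, 75, 85
n = 143, Σfm = 6955, mean = 48.6364
Σfm² = 391775
Σf(m − x̄)² = Σfm² − (Σfm)²/n = 391775 − 6955²/143 = 53509.0909
Population variance = 53509.0909 / 143 = 374.1894
Standard deviation = √374.1894 = 19.3440

19.344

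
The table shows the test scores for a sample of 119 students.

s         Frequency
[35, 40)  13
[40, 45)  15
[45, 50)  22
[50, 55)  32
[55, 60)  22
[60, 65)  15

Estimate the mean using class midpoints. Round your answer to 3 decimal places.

Midpoints: 37.5, 42.5, 47.5, 52.5, 57.5, 62.5
Σfm = 13×37.5 + 15×42.5 + 22×47.5 + 32×52.5 + 22×57.5 + 15×62.5 = 6052.5
n = Σf = 119
Mean = 6052.5 / 119 = 50.8613

50.861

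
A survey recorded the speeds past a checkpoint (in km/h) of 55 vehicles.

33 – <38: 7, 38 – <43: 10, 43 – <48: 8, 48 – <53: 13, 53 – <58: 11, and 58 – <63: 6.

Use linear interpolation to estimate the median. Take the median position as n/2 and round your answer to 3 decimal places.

Cumulative frequencies: 7, 17, 25, 38, 49, 55
n = 55; position = n/2 = 27.5.
This falls in the class 48 – <53: L = 48, F = 25, f = 13, h = 5.
Median ≈ 48 + ((27.5 − 25) / 13) × 5 = 48.9615

48.962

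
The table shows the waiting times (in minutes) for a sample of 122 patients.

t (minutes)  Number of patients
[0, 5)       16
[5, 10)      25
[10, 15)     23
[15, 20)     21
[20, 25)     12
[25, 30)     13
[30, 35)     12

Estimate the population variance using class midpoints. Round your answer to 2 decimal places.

86.25

Midpoints: 2.5, 7.5, 12.5, 17.5, 22.5, 27.5, 32.5
n = 122, Σfm = 1900, mean = 15.5738
Σfm² = 40112.5
Σf(m − x̄)² = Σfm² − (Σfm)²/n = 40112.5 − 1900²/122 = 10522.3361
Population variance = 10522.3361 / 122 = 86.2487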